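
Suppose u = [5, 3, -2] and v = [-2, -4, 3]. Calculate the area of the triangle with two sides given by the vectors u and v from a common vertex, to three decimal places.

i: 3·3 - (-2)·(-4) = 9 - 8 = 1
j: (-2)·(-2) - 5·3 = 4 - 15 = -11
k: 5·(-4) - 3·(-2) = -20 - (-6) = -14
u × v = (1, -11, -14)
|u × v| = √(1² + (-11)² + (-14)²) = √318 ≈ 17.8326
area = ½ · 17.8326 ≈ 8.916

8.916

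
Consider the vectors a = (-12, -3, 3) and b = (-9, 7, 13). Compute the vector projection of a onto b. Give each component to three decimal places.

(-3.793, 2.950, 5.478)

a · b = (-12)·(-9) + (-3)·7 + 3·13 = 108 - 21 + 39 = 126
|b|² = 81 + 49 + 169 = 299
proj_b a = (126/299) · (-9, 7, 13) ≈ (-3.793, 2.950, 5.478)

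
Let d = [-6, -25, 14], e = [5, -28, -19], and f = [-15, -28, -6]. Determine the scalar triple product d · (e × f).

-13531

e × f:
i: (-28)·(-6) - (-19)·(-28) = 168 - 532 = -364
j: (-19)·(-15) - 5·(-6) = 285 - (-30) = 315
k: 5·(-28) - (-28)·(-15) = -140 - 420 = -560
e × f = (-364, 315, -560)
d · (e × f) = (-6)·(-364) + (-25)·315 + 14·(-560) = 2184 - 7875 - 7840 = -13531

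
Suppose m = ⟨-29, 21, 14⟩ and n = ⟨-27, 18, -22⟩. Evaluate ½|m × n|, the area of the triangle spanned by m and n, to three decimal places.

i: 21·(-22) - 14·18 = -462 - 252 = -714
j: 14·(-27) - (-29)·(-22) = -378 - 638 = -1016
k: (-29)·18 - 21·(-27) = -522 - (-567) = 45
m × n = (-714, -1016, 45)
|m × n| = √((-714)² + (-1016)² + 45²) = √1544077 ≈ 1242.6089
area = ½ · 1242.6089 ≈ 621.304

621.304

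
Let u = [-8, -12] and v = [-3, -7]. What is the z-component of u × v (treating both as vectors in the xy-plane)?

(-8)·(-7) - (-12)·(-3) = 56 - 36 = 20

20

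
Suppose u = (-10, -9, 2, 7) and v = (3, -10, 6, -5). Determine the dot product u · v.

37

u · v = (-10)·3 + (-9)·(-10) + 2·6 + 7·(-5) = -30 + 90 + 12 - 35 = 37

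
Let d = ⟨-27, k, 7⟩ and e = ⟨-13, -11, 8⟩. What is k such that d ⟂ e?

d · e = (-27)·(-13) + k·(-11) + 7·8 = 407 - 11k
Set equal to 0: -11k = -407, so k = 37.

37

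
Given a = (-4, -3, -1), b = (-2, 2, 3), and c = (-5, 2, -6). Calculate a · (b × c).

b × c:
i: 2·(-6) - 3·2 = -12 - 6 = -18
j: 3·(-5) - (-2)·(-6) = -15 - 12 = -27
k: (-2)·2 - 2·(-5) = -4 - (-10) = 6
b × c = (-18, -27, 6)
a · (b × c) = (-4)·(-18) + (-3)·(-27) + (-1)·6 = 72 + 81 - 6 = 147

147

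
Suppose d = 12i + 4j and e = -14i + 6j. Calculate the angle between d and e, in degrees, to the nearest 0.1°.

138.4

d · e = 12·(-14) + 4·6 = -168 + 24 = -144
|d|² = 144 + 16 = 160,  |d| = √160 ≈ 12.649111
|e|² = 196 + 36 = 232,  |e| = √232 ≈ 15.231546
cos θ = -144 / (12.649111 · 15.231546) ≈ -0.74741
θ = arccos(-0.74741) ≈ 138.4°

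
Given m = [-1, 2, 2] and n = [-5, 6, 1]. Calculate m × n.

(-10, -9, 4)

i: 2·1 - 2·6 = 2 - 12 = -10
j: 2·(-5) - (-1)·1 = -10 - (-1) = -9
k: (-1)·6 - 2·(-5) = -6 - (-10) = 4
m × n = (-10, -9, 4)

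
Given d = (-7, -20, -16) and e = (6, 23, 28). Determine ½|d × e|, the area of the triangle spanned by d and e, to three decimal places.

i: (-20)·28 - (-16)·23 = -560 - (-368) = -192
j: (-16)·6 - (-7)·28 = -96 - (-196) = 100
k: (-7)·23 - (-20)·6 = -161 - (-120) = -41
d × e = (-192, 100, -41)
|d × e| = √((-192)² + 100² + (-41)²) = √48545 ≈ 220.3293
area = ½ · 220.3293 ≈ 110.165

110.165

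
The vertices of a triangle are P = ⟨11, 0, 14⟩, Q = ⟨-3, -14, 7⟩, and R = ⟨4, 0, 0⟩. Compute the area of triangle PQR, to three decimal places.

131.937

PQ = (-14, -14, -7),  PR = (-7, 0, -14)
i: (-14)·(-14) - (-7)·0 = 196 - 0 = 196
j: (-7)·(-7) - (-14)·(-14) = 49 - 196 = -147
k: (-14)·0 - (-14)·(-7) = 0 - 98 = -98
PQ × PR = (196, -147, -98)
|PQ × PR| = √69629 ≈ 263.8731
area = ½ · 263.8731 ≈ 131.937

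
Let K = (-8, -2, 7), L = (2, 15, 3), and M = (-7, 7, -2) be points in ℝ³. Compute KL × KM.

KL = (10, 17, -4)
KM = (1, 9, -9)
i: 17·(-9) - (-4)·9 = -153 - (-36) = -117
j: (-4)·1 - 10·(-9) = -4 - (-90) = 86
k: 10·9 - 17·1 = 90 - 17 = 73
KL × KM = (-117, 86, 73)

(-117, 86, 73)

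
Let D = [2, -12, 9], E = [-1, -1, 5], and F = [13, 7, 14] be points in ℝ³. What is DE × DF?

DE = (-3, 11, -4)
DF = (11, 19, 5)
i: 11·5 - (-4)·19 = 55 - (-76) = 131
j: (-4)·11 - (-3)·5 = -44 - (-15) = -29
k: (-3)·19 - 11·11 = -57 - 121 = -178
DE × DF = (131, -29, -178)

(131, -29, -178)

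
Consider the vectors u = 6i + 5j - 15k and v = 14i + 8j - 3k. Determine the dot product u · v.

169

u · v = 6·14 + 5·8 + (-15)·(-3) = 84 + 40 + 45 = 169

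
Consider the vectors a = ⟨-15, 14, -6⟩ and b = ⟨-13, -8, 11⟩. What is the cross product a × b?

(106, 243, 302)

i: 14·11 - (-6)·(-8) = 154 - 48 = 106
j: (-6)·(-13) - (-15)·11 = 78 - (-165) = 243
k: (-15)·(-8) - 14·(-13) = 120 - (-182) = 302
a × b = (106, 243, 302)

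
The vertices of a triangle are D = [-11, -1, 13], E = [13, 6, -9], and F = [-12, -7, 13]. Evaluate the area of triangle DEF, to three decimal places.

DE = (24, 7, -22),  DF = (-1, -6, 0)
i: 7·0 - (-22)·(-6) = 0 - 132 = -132
j: (-22)·(-1) - 24·0 = 22 - 0 = 22
k: 24·(-6) - 7·(-1) = -144 - (-7) = -137
DE × DF = (-132, 22, -137)
|DE × DF| = √36677 ≈ 191.5124
area = ½ · 191.5124 ≈ 95.756

95.756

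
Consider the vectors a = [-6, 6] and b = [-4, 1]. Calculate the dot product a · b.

a · b = (-6)·(-4) + 6·1 = 24 + 6 = 30

30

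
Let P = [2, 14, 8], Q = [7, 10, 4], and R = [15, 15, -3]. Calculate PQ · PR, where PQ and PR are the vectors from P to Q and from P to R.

PQ = Q − P = (5, -4, -4)
PR = R − P = (13, 1, -11)
PQ · PR = 5·13 + (-4)·1 + (-4)·(-11) = 65 - 4 + 44 = 105

105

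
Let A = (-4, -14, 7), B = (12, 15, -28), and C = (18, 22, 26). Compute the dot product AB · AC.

AB = B − A = (16, 29, -35)
AC = C − A = (22, 36, 19)
AB · AC = 16·22 + 29·36 + (-35)·19 = 352 + 1044 - 665 = 731

731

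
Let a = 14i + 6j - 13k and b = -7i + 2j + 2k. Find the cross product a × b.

(38, 63, 70)

i: 6·2 - (-13)·2 = 12 - (-26) = 38
j: (-13)·(-7) - 14·2 = 91 - 28 = 63
k: 14·2 - 6·(-7) = 28 - (-42) = 70
a × b = (38, 63, 70)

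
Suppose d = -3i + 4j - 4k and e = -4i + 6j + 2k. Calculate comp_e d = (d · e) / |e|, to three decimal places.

3.742

d · e = (-3)·(-4) + 4·6 + (-4)·2 = 12 + 24 - 8 = 28
|e| = √(16 + 36 + 4) = √56 ≈ 7.4833
comp_e d = 28 / √56 ≈ 3.742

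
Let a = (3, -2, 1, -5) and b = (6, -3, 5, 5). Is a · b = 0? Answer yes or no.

no

a · b = 3·6 + (-2)·(-3) + 1·5 + (-5)·5 = 18 + 6 + 5 - 25 = 4
Nonzero, so the vectors are not orthogonal.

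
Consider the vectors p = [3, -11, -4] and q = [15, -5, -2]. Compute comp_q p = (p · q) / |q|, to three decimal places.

6.777

p · q = 3·15 + (-11)·(-5) + (-4)·(-2) = 45 + 55 + 8 = 108
|q| = √(225 + 25 + 4) = √254 ≈ 15.9374
comp_q p = 108 / √254 ≈ 6.777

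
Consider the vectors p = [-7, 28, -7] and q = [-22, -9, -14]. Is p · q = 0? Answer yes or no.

yes

p · q = (-7)·(-22) + 28·(-9) + (-7)·(-14) = 154 - 252 + 98 = 0
Zero, so the vectors are orthogonal.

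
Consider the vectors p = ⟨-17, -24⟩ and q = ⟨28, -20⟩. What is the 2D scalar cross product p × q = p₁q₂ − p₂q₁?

(-17)·(-20) - (-24)·28 = 340 - (-672) = 1012

1012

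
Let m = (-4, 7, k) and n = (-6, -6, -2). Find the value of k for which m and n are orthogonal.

-9

m · n = (-4)·(-6) + 7·(-6) + k·(-2) = -18 - 2k
Set equal to 0: -2k = 18, so k = -9.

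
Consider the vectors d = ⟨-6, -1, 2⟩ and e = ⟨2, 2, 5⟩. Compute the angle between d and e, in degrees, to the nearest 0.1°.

d · e = (-6)·2 + (-1)·2 + 2·5 = -12 - 2 + 10 = -4
|d|² = 36 + 1 + 4 = 41,  |d| = √41 ≈ 6.403124
|e|² = 4 + 4 + 25 = 33,  |e| = √33 ≈ 5.744563
cos θ = -4 / (6.403124 · 5.744563) ≈ -0.10875
θ = arccos(-0.10875) ≈ 96.2°

96.2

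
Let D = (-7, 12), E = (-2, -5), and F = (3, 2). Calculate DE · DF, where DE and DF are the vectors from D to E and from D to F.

220

DE = E − D = (5, -17)
DF = F − D = (10, -10)
DE · DF = 5·10 + (-17)·(-10) = 50 + 170 = 220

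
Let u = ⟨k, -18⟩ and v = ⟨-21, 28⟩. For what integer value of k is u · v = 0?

-24

u · v = k·(-21) + (-18)·28 = -504 - 21k
Set equal to 0: -21k = 504, so k = -24.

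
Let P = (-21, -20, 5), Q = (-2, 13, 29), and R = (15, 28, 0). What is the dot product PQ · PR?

PQ = Q − P = (19, 33, 24)
PR = R − P = (36, 48, -5)
PQ · PR = 19·36 + 33·48 + 24·(-5) = 684 + 1584 - 120 = 2148

2148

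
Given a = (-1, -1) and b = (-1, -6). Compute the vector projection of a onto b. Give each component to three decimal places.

a · b = (-1)·(-1) + (-1)·(-6) = 1 + 6 = 7
|b|² = 1 + 36 = 37
proj_b a = (7/37) · (-1, -6) ≈ (-0.189, -1.135)

(-0.189, -1.135)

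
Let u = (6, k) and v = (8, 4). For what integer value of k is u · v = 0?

u · v = 6·8 + k·4 = 48 + 4k
Set equal to 0: 4k = -48, so k = -12.

-12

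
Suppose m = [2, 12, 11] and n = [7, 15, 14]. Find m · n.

m · n = 2·7 + 12·15 + 11·14 = 14 + 180 + 154 = 348

348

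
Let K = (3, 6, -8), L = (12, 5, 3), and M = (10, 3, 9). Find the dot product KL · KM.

KL = L − K = (9, -1, 11)
KM = M − K = (7, -3, 17)
KL · KM = 9·7 + (-1)·(-3) + 11·17 = 63 + 3 + 187 = 253

253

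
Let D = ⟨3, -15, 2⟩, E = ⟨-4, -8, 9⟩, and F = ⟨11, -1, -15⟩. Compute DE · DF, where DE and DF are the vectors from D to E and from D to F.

-77

DE = E − D = (-7, 7, 7)
DF = F − D = (8, 14, -17)
DE · DF = (-7)·8 + 7·14 + 7·(-17) = -56 + 98 - 119 = -77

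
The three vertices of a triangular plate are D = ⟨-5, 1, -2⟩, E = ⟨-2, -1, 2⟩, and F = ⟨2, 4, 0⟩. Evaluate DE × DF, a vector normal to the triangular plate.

(-16, 22, 23)

DE = (3, -2, 4)
DF = (7, 3, 2)
i: (-2)·2 - 4·3 = -4 - 12 = -16
j: 4·7 - 3·2 = 28 - 6 = 22
k: 3·3 - (-2)·7 = 9 - (-14) = 23
DE × DF = (-16, 22, 23)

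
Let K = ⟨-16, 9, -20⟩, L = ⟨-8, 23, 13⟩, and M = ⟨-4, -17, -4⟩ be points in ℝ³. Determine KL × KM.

(1082, 268, -376)

KL = (8, 14, 33)
KM = (12, -26, 16)
i: 14·16 - 33·(-26) = 224 - (-858) = 1082
j: 33·12 - 8·16 = 396 - 128 = 268
k: 8·(-26) - 14·12 = -208 - 168 = -376
KL × KM = (1082, 268, -376)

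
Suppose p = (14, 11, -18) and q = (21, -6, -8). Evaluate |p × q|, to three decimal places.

456.505

i: 11·(-8) - (-18)·(-6) = -88 - 108 = -196
j: (-18)·21 - 14·(-8) = -378 - (-112) = -266
k: 14·(-6) - 11·21 = -84 - 231 = -315
p × q = (-196, -266, -315)
|p × q| = √((-196)² + (-266)² + (-315)²) = √208397 ≈ 456.5052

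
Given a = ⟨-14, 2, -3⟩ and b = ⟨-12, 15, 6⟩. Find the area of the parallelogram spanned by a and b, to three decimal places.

228.572

i: 2·6 - (-3)·15 = 12 - (-45) = 57
j: (-3)·(-12) - (-14)·6 = 36 - (-84) = 120
k: (-14)·15 - 2·(-12) = -210 - (-24) = -186
a × b = (57, 120, -186)
|a × b| = √(57² + 120² + (-186)²) = √52245 ≈ 228.5717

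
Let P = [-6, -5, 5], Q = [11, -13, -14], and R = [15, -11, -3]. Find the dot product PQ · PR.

557

PQ = Q − P = (17, -8, -19)
PR = R − P = (21, -6, -8)
PQ · PR = 17·21 + (-8)·(-6) + (-19)·(-8) = 357 + 48 + 152 = 557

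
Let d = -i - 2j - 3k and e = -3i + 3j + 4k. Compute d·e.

d · e = (-1)·(-3) + (-2)·3 + (-3)·4 = 3 - 6 - 12 = -15

-15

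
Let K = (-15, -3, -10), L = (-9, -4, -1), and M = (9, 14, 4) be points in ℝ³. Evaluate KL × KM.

KL = (6, -1, 9)
KM = (24, 17, 14)
i: (-1)·14 - 9·17 = -14 - 153 = -167
j: 9·24 - 6·14 = 216 - 84 = 132
k: 6·17 - (-1)·24 = 102 - (-24) = 126
KL × KM = (-167, 132, 126)

(-167, 132, 126)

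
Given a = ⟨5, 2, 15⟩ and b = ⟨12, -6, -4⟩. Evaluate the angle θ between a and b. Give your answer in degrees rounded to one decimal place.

93.1

a · b = 5·12 + 2·(-6) + 15·(-4) = 60 - 12 - 60 = -12
|a|² = 25 + 4 + 225 = 254,  |a| = √254 ≈ 15.937377
|b|² = 144 + 36 + 16 = 196,  |b| = √196 ≈ 14.000000
cos θ = -12 / (15.937377 · 14.000000) ≈ -0.05378
θ = arccos(-0.05378) ≈ 93.1°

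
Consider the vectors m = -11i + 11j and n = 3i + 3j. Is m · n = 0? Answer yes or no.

yes

m · n = (-11)·3 + 11·3 = -33 + 33 = 0
Zero, so the vectors are orthogonal.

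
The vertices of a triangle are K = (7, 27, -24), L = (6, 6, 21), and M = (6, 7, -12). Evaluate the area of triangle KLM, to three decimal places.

KL = (-1, -21, 45),  KM = (-1, -20, 12)
i: (-21)·12 - 45·(-20) = -252 - (-900) = 648
j: 45·(-1) - (-1)·12 = -45 - (-12) = -33
k: (-1)·(-20) - (-21)·(-1) = 20 - 21 = -1
KL × KM = (648, -33, -1)
|KL × KM| = √420994 ≈ 648.8405
area = ½ · 648.8405 ≈ 324.420

324.420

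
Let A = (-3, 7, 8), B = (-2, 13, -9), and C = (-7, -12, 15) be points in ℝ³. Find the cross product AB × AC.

AB = (1, 6, -17)
AC = (-4, -19, 7)
i: 6·7 - (-17)·(-19) = 42 - 323 = -281
j: (-17)·(-4) - 1·7 = 68 - 7 = 61
k: 1·(-19) - 6·(-4) = -19 - (-24) = 5
AB × AC = (-281, 61, 5)

(-281, 61, 5)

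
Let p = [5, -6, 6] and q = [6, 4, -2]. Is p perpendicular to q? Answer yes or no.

p · q = 5·6 + (-6)·4 + 6·(-2) = 30 - 24 - 12 = -6
Nonzero, so the vectors are not orthogonal.

no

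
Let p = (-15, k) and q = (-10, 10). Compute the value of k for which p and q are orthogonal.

p · q = (-15)·(-10) + k·10 = 150 + 10k
Set equal to 0: 10k = -150, so k = -15.

-15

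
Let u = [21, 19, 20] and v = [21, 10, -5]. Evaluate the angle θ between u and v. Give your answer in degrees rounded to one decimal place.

49.9

u · v = 21·21 + 19·10 + 20·(-5) = 441 + 190 - 100 = 531
|u|² = 441 + 361 + 400 = 1202,  |u| = √1202 ≈ 34.669872
|v|² = 441 + 100 + 25 = 566,  |v| = √566 ≈ 23.790755
cos θ = 531 / (34.669872 · 23.790755) ≈ 0.64377
θ = arccos(0.64377) ≈ 49.9°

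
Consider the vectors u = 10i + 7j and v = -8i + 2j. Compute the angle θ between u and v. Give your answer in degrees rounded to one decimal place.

131.0

u · v = 10·(-8) + 7·2 = -80 + 14 = -66
|u|² = 100 + 49 = 149,  |u| = √149 ≈ 12.206556
|v|² = 64 + 4 = 68,  |v| = √68 ≈ 8.246211
cos θ = -66 / (12.206556 · 8.246211) ≈ -0.65569
θ = arccos(-0.65569) ≈ 131.0°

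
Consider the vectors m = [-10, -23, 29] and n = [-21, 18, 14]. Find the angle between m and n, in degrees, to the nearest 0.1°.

m · n = (-10)·(-21) + (-23)·18 + 29·14 = 210 - 414 + 406 = 202
|m|² = 100 + 529 + 841 = 1470,  |m| = √1470 ≈ 38.340579
|n|² = 441 + 324 + 196 = 961,  |n| = √961 ≈ 31.000000
cos θ = 202 / (38.340579 · 31.000000) ≈ 0.16995
θ = arccos(0.16995) ≈ 80.2°

80.2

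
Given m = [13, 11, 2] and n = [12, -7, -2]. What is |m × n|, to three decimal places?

i: 11·(-2) - 2·(-7) = -22 - (-14) = -8
j: 2·12 - 13·(-2) = 24 - (-26) = 50
k: 13·(-7) - 11·12 = -91 - 132 = -223
m × n = (-8, 50, -223)
|m × n| = √((-8)² + 50² + (-223)²) = √52293 ≈ 228.6766

228.677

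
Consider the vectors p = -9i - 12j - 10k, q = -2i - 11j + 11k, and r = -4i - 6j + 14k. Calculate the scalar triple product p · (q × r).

1304

q × r:
i: (-11)·14 - 11·(-6) = -154 - (-66) = -88
j: 11·(-4) - (-2)·14 = -44 - (-28) = -16
k: (-2)·(-6) - (-11)·(-4) = 12 - 44 = -32
q × r = (-88, -16, -32)
p · (q × r) = (-9)·(-88) + (-12)·(-16) + (-10)·(-32) = 792 + 192 + 320 = 1304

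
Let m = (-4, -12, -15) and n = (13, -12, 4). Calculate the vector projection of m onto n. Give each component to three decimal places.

(1.264, -1.167, 0.389)

m · n = (-4)·13 + (-12)·(-12) + (-15)·4 = -52 + 144 - 60 = 32
|n|² = 169 + 144 + 16 = 329
proj_n m = (32/329) · (13, -12, 4) ≈ (1.264, -1.167, 0.389)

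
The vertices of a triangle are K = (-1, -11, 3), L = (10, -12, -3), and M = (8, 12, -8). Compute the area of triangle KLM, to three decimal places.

KL = (11, -1, -6),  KM = (9, 23, -11)
i: (-1)·(-11) - (-6)·23 = 11 - (-138) = 149
j: (-6)·9 - 11·(-11) = -54 - (-121) = 67
k: 11·23 - (-1)·9 = 253 - (-9) = 262
KL × KM = (149, 67, 262)
|KL × KM| = √95334 ≈ 308.7620
area = ½ · 308.7620 ≈ 154.381

154.381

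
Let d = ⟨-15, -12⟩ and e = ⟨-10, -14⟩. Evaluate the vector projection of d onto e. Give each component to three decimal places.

d · e = (-15)·(-10) + (-12)·(-14) = 150 + 168 = 318
|e|² = 100 + 196 = 296
proj_e d = (318/296) · (-10, -14) ≈ (-10.743, -15.041)

(-10.743, -15.041)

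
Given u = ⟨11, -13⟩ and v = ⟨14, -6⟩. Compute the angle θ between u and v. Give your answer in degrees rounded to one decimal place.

26.6

u · v = 11·14 + (-13)·(-6) = 154 + 78 = 232
|u|² = 121 + 169 = 290,  |u| = √290 ≈ 17.029386
|v|² = 196 + 36 = 232,  |v| = √232 ≈ 15.231546
cos θ = 232 / (17.029386 · 15.231546) ≈ 0.89443
θ = arccos(0.89443) ≈ 26.6°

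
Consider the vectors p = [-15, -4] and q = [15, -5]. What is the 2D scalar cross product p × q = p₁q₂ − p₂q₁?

135

(-15)·(-5) - (-4)·15 = 75 - (-60) = 135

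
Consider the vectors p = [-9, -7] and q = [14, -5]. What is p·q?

p · q = (-9)·14 + (-7)·(-5) = -126 + 35 = -91

-91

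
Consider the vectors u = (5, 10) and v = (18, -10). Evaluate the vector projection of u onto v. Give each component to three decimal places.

(-0.425, 0.236)

u · v = 5·18 + 10·(-10) = 90 - 100 = -10
|v|² = 324 + 100 = 424
proj_v u = (-10/424) · (18, -10) ≈ (-0.425, 0.236)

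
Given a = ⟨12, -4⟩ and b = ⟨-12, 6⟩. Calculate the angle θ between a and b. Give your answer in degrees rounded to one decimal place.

a · b = 12·(-12) + (-4)·6 = -144 - 24 = -168
|a|² = 144 + 16 = 160,  |a| = √160 ≈ 12.649111
|b|² = 144 + 36 = 180,  |b| = √180 ≈ 13.416408
cos θ = -168 / (12.649111 · 13.416408) ≈ -0.98995
θ = arccos(-0.98995) ≈ 171.9°

171.9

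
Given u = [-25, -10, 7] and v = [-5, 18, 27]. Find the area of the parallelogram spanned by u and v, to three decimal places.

i: (-10)·27 - 7·18 = -270 - 126 = -396
j: 7·(-5) - (-25)·27 = -35 - (-675) = 640
k: (-25)·18 - (-10)·(-5) = -450 - 50 = -500
u × v = (-396, 640, -500)
|u × v| = √((-396)² + 640² + (-500)²) = √816416 ≈ 903.5574

903.557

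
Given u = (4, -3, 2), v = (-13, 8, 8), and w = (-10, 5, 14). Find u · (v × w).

v × w:
i: 8·14 - 8·5 = 112 - 40 = 72
j: 8·(-10) - (-13)·14 = -80 - (-182) = 102
k: (-13)·5 - 8·(-10) = -65 - (-80) = 15
v × w = (72, 102, 15)
u · (v × w) = 4·72 + (-3)·102 + 2·15 = 288 - 306 + 30 = 12

12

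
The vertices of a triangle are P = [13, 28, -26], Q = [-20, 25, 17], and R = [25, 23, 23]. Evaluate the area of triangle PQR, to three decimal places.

PQ = (-33, -3, 43),  PR = (12, -5, 49)
i: (-3)·49 - 43·(-5) = -147 - (-215) = 68
j: 43·12 - (-33)·49 = 516 - (-1617) = 2133
k: (-33)·(-5) - (-3)·12 = 165 - (-36) = 201
PQ × PR = (68, 2133, 201)
|PQ × PR| = √4594714 ≈ 2143.5284
area = ½ · 2143.5284 ≈ 1071.764

1071.764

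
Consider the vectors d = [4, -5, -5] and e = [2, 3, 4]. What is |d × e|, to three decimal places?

i: (-5)·4 - (-5)·3 = -20 - (-15) = -5
j: (-5)·2 - 4·4 = -10 - 16 = -26
k: 4·3 - (-5)·2 = 12 - (-10) = 22
d × e = (-5, -26, 22)
|d × e| = √((-5)² + (-26)² + 22²) = √1185 ≈ 34.4238

34.424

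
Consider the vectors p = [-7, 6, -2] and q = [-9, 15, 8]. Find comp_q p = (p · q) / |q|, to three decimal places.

p · q = (-7)·(-9) + 6·15 + (-2)·8 = 63 + 90 - 16 = 137
|q| = √(81 + 225 + 64) = √370 ≈ 19.2354
comp_q p = 137 / √370 ≈ 7.122

7.122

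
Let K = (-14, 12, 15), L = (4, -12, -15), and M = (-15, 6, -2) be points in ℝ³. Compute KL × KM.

(228, 336, -132)

KL = (18, -24, -30)
KM = (-1, -6, -17)
i: (-24)·(-17) - (-30)·(-6) = 408 - 180 = 228
j: (-30)·(-1) - 18·(-17) = 30 - (-306) = 336
k: 18·(-6) - (-24)·(-1) = -108 - 24 = -132
KL × KM = (228, 336, -132)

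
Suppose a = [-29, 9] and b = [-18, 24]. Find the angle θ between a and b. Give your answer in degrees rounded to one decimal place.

35.9

a · b = (-29)·(-18) + 9·24 = 522 + 216 = 738
|a|² = 841 + 81 = 922,  |a| = √922 ≈ 30.364453
|b|² = 324 + 576 = 900,  |b| = √900 ≈ 30.000000
cos θ = 738 / (30.364453 · 30.000000) ≈ 0.81016
θ = arccos(0.81016) ≈ 35.9°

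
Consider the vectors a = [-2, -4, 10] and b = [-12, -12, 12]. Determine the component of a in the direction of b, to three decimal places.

9.238

a · b = (-2)·(-12) + (-4)·(-12) + 10·12 = 24 + 48 + 120 = 192
|b| = √(144 + 144 + 144) = √432 ≈ 20.7846
comp_b a = 192 / √432 ≈ 9.238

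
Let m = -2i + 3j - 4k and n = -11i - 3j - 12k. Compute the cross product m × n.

i: 3·(-12) - (-4)·(-3) = -36 - 12 = -48
j: (-4)·(-11) - (-2)·(-12) = 44 - 24 = 20
k: (-2)·(-3) - 3·(-11) = 6 - (-33) = 39
m × n = (-48, 20, 39)

(-48, 20, 39)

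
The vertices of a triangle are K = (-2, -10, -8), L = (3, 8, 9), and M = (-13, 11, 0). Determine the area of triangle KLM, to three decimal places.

KL = (5, 18, 17),  KM = (-11, 21, 8)
i: 18·8 - 17·21 = 144 - 357 = -213
j: 17·(-11) - 5·8 = -187 - 40 = -227
k: 5·21 - 18·(-11) = 105 - (-198) = 303
KL × KM = (-213, -227, 303)
|KL × KM| = √188707 ≈ 434.4042
area = ½ · 434.4042 ≈ 217.202

217.202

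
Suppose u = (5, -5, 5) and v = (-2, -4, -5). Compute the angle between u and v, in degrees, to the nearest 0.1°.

105.0

u · v = 5·(-2) + (-5)·(-4) + 5·(-5) = -10 + 20 - 25 = -15
|u|² = 25 + 25 + 25 = 75,  |u| = √75 ≈ 8.660254
|v|² = 4 + 16 + 25 = 45,  |v| = √45 ≈ 6.708204
cos θ = -15 / (8.660254 · 6.708204) ≈ -0.25820
θ = arccos(-0.25820) ≈ 105.0°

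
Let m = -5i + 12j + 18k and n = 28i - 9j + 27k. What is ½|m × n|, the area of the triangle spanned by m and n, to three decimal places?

i: 12·27 - 18·(-9) = 324 - (-162) = 486
j: 18·28 - (-5)·27 = 504 - (-135) = 639
k: (-5)·(-9) - 12·28 = 45 - 336 = -291
m × n = (486, 639, -291)
|m × n| = √(486² + 639² + (-291)²) = √729198 ≈ 853.9309
area = ½ · 853.9309 ≈ 426.965

426.965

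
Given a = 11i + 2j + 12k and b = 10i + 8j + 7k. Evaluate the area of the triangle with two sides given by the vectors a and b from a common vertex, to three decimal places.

i: 2·7 - 12·8 = 14 - 96 = -82
j: 12·10 - 11·7 = 120 - 77 = 43
k: 11·8 - 2·10 = 88 - 20 = 68
a × b = (-82, 43, 68)
|a × b| = √((-82)² + 43² + 68²) = √13197 ≈ 114.8782
area = ½ · 114.8782 ≈ 57.439

57.439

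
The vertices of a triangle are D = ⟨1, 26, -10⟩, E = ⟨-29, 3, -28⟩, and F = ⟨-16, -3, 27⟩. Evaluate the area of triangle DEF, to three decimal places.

1014.843

DE = (-30, -23, -18),  DF = (-17, -29, 37)
i: (-23)·37 - (-18)·(-29) = -851 - 522 = -1373
j: (-18)·(-17) - (-30)·37 = 306 - (-1110) = 1416
k: (-30)·(-29) - (-23)·(-17) = 870 - 391 = 479
DE × DF = (-1373, 1416, 479)
|DE × DF| = √4119626 ≈ 2029.6862
area = ½ · 2029.6862 ≈ 1014.843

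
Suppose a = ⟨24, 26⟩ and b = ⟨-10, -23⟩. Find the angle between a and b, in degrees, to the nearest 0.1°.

a · b = 24·(-10) + 26·(-23) = -240 - 598 = -838
|a|² = 576 + 676 = 1252,  |a| = √1252 ≈ 35.383612
|b|² = 100 + 529 = 629,  |b| = √629 ≈ 25.079872
cos θ = -838 / (35.383612 · 25.079872) ≈ -0.94431
θ = arccos(-0.94431) ≈ 160.8°

160.8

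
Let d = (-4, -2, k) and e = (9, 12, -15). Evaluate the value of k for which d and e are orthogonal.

d · e = (-4)·9 + (-2)·12 + k·(-15) = -60 - 15k
Set equal to 0: -15k = 60, so k = -4.

-4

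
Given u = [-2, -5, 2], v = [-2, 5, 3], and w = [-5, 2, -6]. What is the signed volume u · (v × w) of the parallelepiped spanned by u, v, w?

249

v × w:
i: 5·(-6) - 3·2 = -30 - 6 = -36
j: 3·(-5) - (-2)·(-6) = -15 - 12 = -27
k: (-2)·2 - 5·(-5) = -4 - (-25) = 21
v × w = (-36, -27, 21)
u · (v × w) = (-2)·(-36) + (-5)·(-27) + 2·21 = 72 + 135 + 42 = 249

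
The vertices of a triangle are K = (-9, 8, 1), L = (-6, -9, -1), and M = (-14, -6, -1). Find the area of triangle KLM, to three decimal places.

64.072

KL = (3, -17, -2),  KM = (-5, -14, -2)
i: (-17)·(-2) - (-2)·(-14) = 34 - 28 = 6
j: (-2)·(-5) - 3·(-2) = 10 - (-6) = 16
k: 3·(-14) - (-17)·(-5) = -42 - 85 = -127
KL × KM = (6, 16, -127)
|KL × KM| = √16421 ≈ 128.1444
area = ½ · 128.1444 ≈ 64.072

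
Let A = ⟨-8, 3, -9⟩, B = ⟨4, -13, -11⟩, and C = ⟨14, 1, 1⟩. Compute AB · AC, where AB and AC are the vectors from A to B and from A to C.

276

AB = B − A = (12, -16, -2)
AC = C − A = (22, -2, 10)
AB · AC = 12·22 + (-16)·(-2) + (-2)·10 = 264 + 32 - 20 = 276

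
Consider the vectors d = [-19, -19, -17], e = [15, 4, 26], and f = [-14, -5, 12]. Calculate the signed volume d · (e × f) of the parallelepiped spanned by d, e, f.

7277

e × f:
i: 4·12 - 26·(-5) = 48 - (-130) = 178
j: 26·(-14) - 15·12 = -364 - 180 = -544
k: 15·(-5) - 4·(-14) = -75 - (-56) = -19
e × f = (178, -544, -19)
d · (e × f) = (-19)·178 + (-19)·(-544) + (-17)·(-19) = -3382 + 10336 + 323 = 7277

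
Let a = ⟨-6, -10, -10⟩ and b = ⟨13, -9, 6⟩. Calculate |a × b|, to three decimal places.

255.327

i: (-10)·6 - (-10)·(-9) = -60 - 90 = -150
j: (-10)·13 - (-6)·6 = -130 - (-36) = -94
k: (-6)·(-9) - (-10)·13 = 54 - (-130) = 184
a × b = (-150, -94, 184)
|a × b| = √((-150)² + (-94)² + 184²) = √65192 ≈ 255.3272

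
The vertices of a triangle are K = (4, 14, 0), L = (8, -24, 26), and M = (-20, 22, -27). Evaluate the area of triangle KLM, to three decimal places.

KL = (4, -38, 26),  KM = (-24, 8, -27)
i: (-38)·(-27) - 26·8 = 1026 - 208 = 818
j: 26·(-24) - 4·(-27) = -624 - (-108) = -516
k: 4·8 - (-38)·(-24) = 32 - 912 = -880
KL × KM = (818, -516, -880)
|KL × KM| = √1709780 ≈ 1307.5856
area = ½ · 1307.5856 ≈ 653.793

653.793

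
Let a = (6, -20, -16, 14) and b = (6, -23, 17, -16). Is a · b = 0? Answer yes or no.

yes

a · b = 6·6 + (-20)·(-23) + (-16)·17 + 14·(-16) = 36 + 460 - 272 - 224 = 0
Zero, so the vectors are orthogonal.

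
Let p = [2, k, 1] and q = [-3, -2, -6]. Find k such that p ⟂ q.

-6

p · q = 2·(-3) + k·(-2) + 1·(-6) = -12 - 2k
Set equal to 0: -2k = 12, so k = -6.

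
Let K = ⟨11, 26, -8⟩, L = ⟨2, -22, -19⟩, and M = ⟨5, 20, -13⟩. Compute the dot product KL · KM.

397

KL = L − K = (-9, -48, -11)
KM = M − K = (-6, -6, -5)
KL · KM = (-9)·(-6) + (-48)·(-6) + (-11)·(-5) = 54 + 288 + 55 = 397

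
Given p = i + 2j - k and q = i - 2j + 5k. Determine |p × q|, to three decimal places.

10.770

i: 2·5 - (-1)·(-2) = 10 - 2 = 8
j: (-1)·1 - 1·5 = -1 - 5 = -6
k: 1·(-2) - 2·1 = -2 - 2 = -4
p × q = (8, -6, -4)
|p × q| = √(8² + (-6)² + (-4)²) = √116 ≈ 10.7703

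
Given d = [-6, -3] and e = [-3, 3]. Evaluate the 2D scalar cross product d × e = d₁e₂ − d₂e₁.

(-6)·3 - (-3)·(-3) = -18 - 9 = -27

-27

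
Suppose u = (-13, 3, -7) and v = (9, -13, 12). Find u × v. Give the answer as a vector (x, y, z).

i: 3·12 - (-7)·(-13) = 36 - 91 = -55
j: (-7)·9 - (-13)·12 = -63 - (-156) = 93
k: (-13)·(-13) - 3·9 = 169 - 27 = 142
u × v = (-55, 93, 142)

(-55, 93, 142)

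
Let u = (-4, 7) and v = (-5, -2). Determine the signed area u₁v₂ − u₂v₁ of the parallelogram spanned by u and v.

(-4)·(-2) - 7·(-5) = 8 - (-35) = 43

43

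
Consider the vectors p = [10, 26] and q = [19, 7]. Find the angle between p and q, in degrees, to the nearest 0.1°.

p · q = 10·19 + 26·7 = 190 + 182 = 372
|p|² = 100 + 676 = 776,  |p| = √776 ≈ 27.856777
|q|² = 361 + 49 = 410,  |q| = √410 ≈ 20.248457
cos θ = 372 / (27.856777 · 20.248457) ≈ 0.65951
θ = arccos(0.65951) ≈ 48.7°

48.7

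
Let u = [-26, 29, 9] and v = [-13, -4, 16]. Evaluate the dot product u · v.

u · v = (-26)·(-13) + 29·(-4) + 9·16 = 338 - 116 + 144 = 366

366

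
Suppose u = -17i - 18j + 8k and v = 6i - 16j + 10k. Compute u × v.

i: (-18)·10 - 8·(-16) = -180 - (-128) = -52
j: 8·6 - (-17)·10 = 48 - (-170) = 218
k: (-17)·(-16) - (-18)·6 = 272 - (-108) = 380
u × v = (-52, 218, 380)

(-52, 218, 380)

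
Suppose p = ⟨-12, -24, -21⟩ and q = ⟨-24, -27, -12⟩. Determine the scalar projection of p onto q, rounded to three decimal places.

p · q = (-12)·(-24) + (-24)·(-27) + (-21)·(-12) = 288 + 648 + 252 = 1188
|q| = √(576 + 729 + 144) = √1449 ≈ 38.0657
comp_q p = 1188 / √1449 ≈ 31.209

31.209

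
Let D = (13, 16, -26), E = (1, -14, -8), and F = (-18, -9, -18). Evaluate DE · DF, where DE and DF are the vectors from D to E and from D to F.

1266

DE = E − D = (-12, -30, 18)
DF = F − D = (-31, -25, 8)
DE · DF = (-12)·(-31) + (-30)·(-25) + 18·8 = 372 + 750 + 144 = 1266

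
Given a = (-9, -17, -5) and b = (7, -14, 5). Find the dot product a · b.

a · b = (-9)·7 + (-17)·(-14) + (-5)·5 = -63 + 238 - 25 = 150

150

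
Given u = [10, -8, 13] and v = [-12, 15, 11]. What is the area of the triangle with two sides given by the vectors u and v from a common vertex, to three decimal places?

196.062

i: (-8)·11 - 13·15 = -88 - 195 = -283
j: 13·(-12) - 10·11 = -156 - 110 = -266
k: 10·15 - (-8)·(-12) = 150 - 96 = 54
u × v = (-283, -266, 54)
|u × v| = √((-283)² + (-266)² + 54²) = √153761 ≈ 392.1237
area = ½ · 392.1237 ≈ 196.062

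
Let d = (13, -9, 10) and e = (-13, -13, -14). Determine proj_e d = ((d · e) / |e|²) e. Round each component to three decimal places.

(4.674, 4.674, 5.034)

d · e = 13·(-13) + (-9)·(-13) + 10·(-14) = -169 + 117 - 140 = -192
|e|² = 169 + 169 + 196 = 534
proj_e d = (-192/534) · (-13, -13, -14) ≈ (4.674, 4.674, 5.034)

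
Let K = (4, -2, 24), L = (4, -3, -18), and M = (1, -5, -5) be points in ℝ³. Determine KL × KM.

KL = (0, -1, -42)
KM = (-3, -3, -29)
i: (-1)·(-29) - (-42)·(-3) = 29 - 126 = -97
j: (-42)·(-3) - 0·(-29) = 126 - 0 = 126
k: 0·(-3) - (-1)·(-3) = 0 - 3 = -3
KL × KM = (-97, 126, -3)

(-97, 126, -3)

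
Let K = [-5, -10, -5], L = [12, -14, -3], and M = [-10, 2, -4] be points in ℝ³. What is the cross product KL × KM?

KL = (17, -4, 2)
KM = (-5, 12, 1)
i: (-4)·1 - 2·12 = -4 - 24 = -28
j: 2·(-5) - 17·1 = -10 - 17 = -27
k: 17·12 - (-4)·(-5) = 204 - 20 = 184
KL × KM = (-28, -27, 184)

(-28, -27, 184)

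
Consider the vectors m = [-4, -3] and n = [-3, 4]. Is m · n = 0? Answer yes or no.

yes

m · n = (-4)·(-3) + (-3)·4 = 12 - 12 = 0
Zero, so the vectors are orthogonal.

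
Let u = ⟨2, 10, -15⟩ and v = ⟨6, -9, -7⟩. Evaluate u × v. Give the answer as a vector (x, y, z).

(-205, -76, -78)

i: 10·(-7) - (-15)·(-9) = -70 - 135 = -205
j: (-15)·6 - 2·(-7) = -90 - (-14) = -76
k: 2·(-9) - 10·6 = -18 - 60 = -78
u × v = (-205, -76, -78)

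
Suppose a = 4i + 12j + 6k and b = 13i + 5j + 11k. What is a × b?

(102, 34, -136)

i: 12·11 - 6·5 = 132 - 30 = 102
j: 6·13 - 4·11 = 78 - 44 = 34
k: 4·5 - 12·13 = 20 - 156 = -136
a × b = (102, 34, -136)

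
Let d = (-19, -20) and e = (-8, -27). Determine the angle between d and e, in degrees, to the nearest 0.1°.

27.0

d · e = (-19)·(-8) + (-20)·(-27) = 152 + 540 = 692
|d|² = 361 + 400 = 761,  |d| = √761 ≈ 27.586228
|e|² = 64 + 729 = 793,  |e| = √793 ≈ 28.160256
cos θ = 692 / (27.586228 · 28.160256) ≈ 0.89079
θ = arccos(0.89079) ≈ 27.0°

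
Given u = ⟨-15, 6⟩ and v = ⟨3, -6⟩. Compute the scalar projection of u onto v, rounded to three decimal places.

-12.075

u · v = (-15)·3 + 6·(-6) = -45 - 36 = -81
|v| = √(9 + 36) = √45 ≈ 6.7082
comp_v u = -81 / √45 ≈ -12.075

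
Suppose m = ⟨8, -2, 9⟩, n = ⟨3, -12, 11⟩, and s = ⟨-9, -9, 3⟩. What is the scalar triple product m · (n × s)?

n × s:
i: (-12)·3 - 11·(-9) = -36 - (-99) = 63
j: 11·(-9) - 3·3 = -99 - 9 = -108
k: 3·(-9) - (-12)·(-9) = -27 - 108 = -135
n × s = (63, -108, -135)
m · (n × s) = 8·63 + (-2)·(-108) + 9·(-135) = 504 + 216 - 1215 = -495

-495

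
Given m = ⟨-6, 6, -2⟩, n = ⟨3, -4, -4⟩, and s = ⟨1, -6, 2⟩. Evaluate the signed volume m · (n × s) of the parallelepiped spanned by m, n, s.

n × s:
i: (-4)·2 - (-4)·(-6) = -8 - 24 = -32
j: (-4)·1 - 3·2 = -4 - 6 = -10
k: 3·(-6) - (-4)·1 = -18 - (-4) = -14
n × s = (-32, -10, -14)
m · (n × s) = (-6)·(-32) + 6·(-10) + (-2)·(-14) = 192 - 60 + 28 = 160

160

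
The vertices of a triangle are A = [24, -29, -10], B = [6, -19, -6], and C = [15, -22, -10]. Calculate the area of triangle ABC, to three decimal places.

29.052

AB = (-18, 10, 4),  AC = (-9, 7, 0)
i: 10·0 - 4·7 = 0 - 28 = -28
j: 4·(-9) - (-18)·0 = -36 - 0 = -36
k: (-18)·7 - 10·(-9) = -126 - (-90) = -36
AB × AC = (-28, -36, -36)
|AB × AC| = √3376 ≈ 58.1034
area = ½ · 58.1034 ≈ 29.052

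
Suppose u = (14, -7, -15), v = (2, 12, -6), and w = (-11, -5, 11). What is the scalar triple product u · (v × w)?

v × w:
i: 12·11 - (-6)·(-5) = 132 - 30 = 102
j: (-6)·(-11) - 2·11 = 66 - 22 = 44
k: 2·(-5) - 12·(-11) = -10 - (-132) = 122
v × w = (102, 44, 122)
u · (v × w) = 14·102 + (-7)·44 + (-15)·122 = 1428 - 308 - 1830 = -710

-710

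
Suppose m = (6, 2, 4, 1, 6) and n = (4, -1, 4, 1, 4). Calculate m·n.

63

m · n = 6·4 + 2·(-1) + 4·4 + 1·1 + 6·4 = 24 - 2 + 16 + 1 + 24 = 63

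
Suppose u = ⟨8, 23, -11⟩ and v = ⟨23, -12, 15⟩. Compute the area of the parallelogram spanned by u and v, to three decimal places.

758.369

i: 23·15 - (-11)·(-12) = 345 - 132 = 213
j: (-11)·23 - 8·15 = -253 - 120 = -373
k: 8·(-12) - 23·23 = -96 - 529 = -625
u × v = (213, -373, -625)
|u × v| = √(213² + (-373)² + (-625)²) = √575123 ≈ 758.3686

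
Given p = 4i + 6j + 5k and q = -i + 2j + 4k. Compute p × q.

i: 6·4 - 5·2 = 24 - 10 = 14
j: 5·(-1) - 4·4 = -5 - 16 = -21
k: 4·2 - 6·(-1) = 8 - (-6) = 14
p × q = (14, -21, 14)

(14, -21, 14)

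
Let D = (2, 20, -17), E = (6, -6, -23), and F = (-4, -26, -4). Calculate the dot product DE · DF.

DE = E − D = (4, -26, -6)
DF = F − D = (-6, -46, 13)
DE · DF = 4·(-6) + (-26)·(-46) + (-6)·13 = -24 + 1196 - 78 = 1094

1094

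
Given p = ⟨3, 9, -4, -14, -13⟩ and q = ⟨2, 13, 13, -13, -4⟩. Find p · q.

305

p · q = 3·2 + 9·13 + (-4)·13 + (-14)·(-13) + (-13)·(-4) = 6 + 117 - 52 + 182 + 52 = 305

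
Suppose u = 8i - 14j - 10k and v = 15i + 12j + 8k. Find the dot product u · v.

-128

u · v = 8·15 + (-14)·12 + (-10)·8 = 120 - 168 - 80 = -128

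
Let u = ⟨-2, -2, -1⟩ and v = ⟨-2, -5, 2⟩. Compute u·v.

u · v = (-2)·(-2) + (-2)·(-5) + (-1)·2 = 4 + 10 - 2 = 12

12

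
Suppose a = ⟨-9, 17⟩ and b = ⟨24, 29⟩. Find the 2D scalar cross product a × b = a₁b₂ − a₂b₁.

-669

(-9)·29 - 17·24 = -261 - 408 = -669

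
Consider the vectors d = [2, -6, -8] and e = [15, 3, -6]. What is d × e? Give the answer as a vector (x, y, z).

i: (-6)·(-6) - (-8)·3 = 36 - (-24) = 60
j: (-8)·15 - 2·(-6) = -120 - (-12) = -108
k: 2·3 - (-6)·15 = 6 - (-90) = 96
d × e = (60, -108, 96)

(60, -108, 96)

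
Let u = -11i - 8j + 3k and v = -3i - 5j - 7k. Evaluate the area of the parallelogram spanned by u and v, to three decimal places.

115.750

i: (-8)·(-7) - 3·(-5) = 56 - (-15) = 71
j: 3·(-3) - (-11)·(-7) = -9 - 77 = -86
k: (-11)·(-5) - (-8)·(-3) = 55 - 24 = 31
u × v = (71, -86, 31)
|u × v| = √(71² + (-86)² + 31²) = √13398 ≈ 115.7497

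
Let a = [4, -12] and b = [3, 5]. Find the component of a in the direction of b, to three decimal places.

-8.232

a · b = 4·3 + (-12)·5 = 12 - 60 = -48
|b| = √(9 + 25) = √34 ≈ 5.8310
comp_b a = -48 / √34 ≈ -8.232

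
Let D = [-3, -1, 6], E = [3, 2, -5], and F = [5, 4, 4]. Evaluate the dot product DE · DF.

85

DE = E − D = (6, 3, -11)
DF = F − D = (8, 5, -2)
DE · DF = 6·8 + 3·5 + (-11)·(-2) = 48 + 15 + 22 = 85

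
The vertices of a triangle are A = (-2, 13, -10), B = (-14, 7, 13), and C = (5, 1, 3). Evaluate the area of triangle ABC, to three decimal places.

208.740

AB = (-12, -6, 23),  AC = (7, -12, 13)
i: (-6)·13 - 23·(-12) = -78 - (-276) = 198
j: 23·7 - (-12)·13 = 161 - (-156) = 317
k: (-12)·(-12) - (-6)·7 = 144 - (-42) = 186
AB × AC = (198, 317, 186)
|AB × AC| = √174289 ≈ 417.4793
area = ½ · 417.4793 ≈ 208.740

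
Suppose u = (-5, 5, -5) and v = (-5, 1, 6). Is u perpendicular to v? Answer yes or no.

u · v = (-5)·(-5) + 5·1 + (-5)·6 = 25 + 5 - 30 = 0
Zero, so the vectors are orthogonal.

yes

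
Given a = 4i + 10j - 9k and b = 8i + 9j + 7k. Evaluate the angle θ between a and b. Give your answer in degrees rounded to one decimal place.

a · b = 4·8 + 10·9 + (-9)·7 = 32 + 90 - 63 = 59
|a|² = 16 + 100 + 81 = 197,  |a| = √197 ≈ 14.035669
|b|² = 64 + 81 + 49 = 194,  |b| = √194 ≈ 13.928388
cos θ = 59 / (14.035669 · 13.928388) ≈ 0.30180
θ = arccos(0.30180) ≈ 72.4°

72.4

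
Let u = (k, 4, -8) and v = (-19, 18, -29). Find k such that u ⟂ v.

u · v = k·(-19) + 4·18 + (-8)·(-29) = 304 - 19k
Set equal to 0: -19k = -304, so k = 16.

16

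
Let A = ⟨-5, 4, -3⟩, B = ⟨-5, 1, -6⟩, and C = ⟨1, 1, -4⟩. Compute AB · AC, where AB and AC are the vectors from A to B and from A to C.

AB = B − A = (0, -3, -3)
AC = C − A = (6, -3, -1)
AB · AC = 0·6 + (-3)·(-3) + (-3)·(-1) = 0 + 9 + 3 = 12

12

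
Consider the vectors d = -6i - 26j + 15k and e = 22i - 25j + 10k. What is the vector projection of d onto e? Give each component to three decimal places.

(12.156, -13.813, 5.525)

d · e = (-6)·22 + (-26)·(-25) + 15·10 = -132 + 650 + 150 = 668
|e|² = 484 + 625 + 100 = 1209
proj_e d = (668/1209) · (22, -25, 10) ≈ (12.156, -13.813, 5.525)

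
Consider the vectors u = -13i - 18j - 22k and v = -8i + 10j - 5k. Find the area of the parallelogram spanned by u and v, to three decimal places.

i: (-18)·(-5) - (-22)·10 = 90 - (-220) = 310
j: (-22)·(-8) - (-13)·(-5) = 176 - 65 = 111
k: (-13)·10 - (-18)·(-8) = -130 - 144 = -274
u × v = (310, 111, -274)
|u × v| = √(310² + 111² + (-274)²) = √183497 ≈ 428.3655

428.365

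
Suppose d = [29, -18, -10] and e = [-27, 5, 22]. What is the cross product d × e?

i: (-18)·22 - (-10)·5 = -396 - (-50) = -346
j: (-10)·(-27) - 29·22 = 270 - 638 = -368
k: 29·5 - (-18)·(-27) = 145 - 486 = -341
d × e = (-346, -368, -341)

(-346, -368, -341)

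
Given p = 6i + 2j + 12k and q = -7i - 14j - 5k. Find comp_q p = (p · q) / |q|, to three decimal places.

p · q = 6·(-7) + 2·(-14) + 12·(-5) = -42 - 28 - 60 = -130
|q| = √(49 + 196 + 25) = √270 ≈ 16.4317
comp_q p = -130 / √270 ≈ -7.912

-7.912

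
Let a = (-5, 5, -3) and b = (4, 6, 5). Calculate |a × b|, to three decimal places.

67.216

i: 5·5 - (-3)·6 = 25 - (-18) = 43
j: (-3)·4 - (-5)·5 = -12 - (-25) = 13
k: (-5)·6 - 5·4 = -30 - 20 = -50
a × b = (43, 13, -50)
|a × b| = √(43² + 13² + (-50)²) = √4518 ≈ 67.2161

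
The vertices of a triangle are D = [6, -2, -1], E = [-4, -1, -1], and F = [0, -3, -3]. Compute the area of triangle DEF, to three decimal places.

12.845

DE = (-10, 1, 0),  DF = (-6, -1, -2)
i: 1·(-2) - 0·(-1) = -2 - 0 = -2
j: 0·(-6) - (-10)·(-2) = 0 - 20 = -20
k: (-10)·(-1) - 1·(-6) = 10 - (-6) = 16
DE × DF = (-2, -20, 16)
|DE × DF| = √660 ≈ 25.6905
area = ½ · 25.6905 ≈ 12.845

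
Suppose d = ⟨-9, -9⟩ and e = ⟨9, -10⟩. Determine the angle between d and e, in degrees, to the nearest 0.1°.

87.0

d · e = (-9)·9 + (-9)·(-10) = -81 + 90 = 9
|d|² = 81 + 81 = 162,  |d| = √162 ≈ 12.727922
|e|² = 81 + 100 = 181,  |e| = √181 ≈ 13.453624
cos θ = 9 / (12.727922 · 13.453624) ≈ 0.05256
θ = arccos(0.05256) ≈ 87.0°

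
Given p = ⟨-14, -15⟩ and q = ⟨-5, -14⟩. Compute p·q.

p · q = (-14)·(-5) + (-15)·(-14) = 70 + 210 = 280

280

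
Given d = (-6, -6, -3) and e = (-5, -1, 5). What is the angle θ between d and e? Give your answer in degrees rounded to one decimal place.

d · e = (-6)·(-5) + (-6)·(-1) + (-3)·5 = 30 + 6 - 15 = 21
|d|² = 36 + 36 + 9 = 81,  |d| = √81 ≈ 9.000000
|e|² = 25 + 1 + 25 = 51,  |e| = √51 ≈ 7.141428
cos θ = 21 / (9.000000 · 7.141428) ≈ 0.32673
θ = arccos(0.32673) ≈ 70.9°

70.9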